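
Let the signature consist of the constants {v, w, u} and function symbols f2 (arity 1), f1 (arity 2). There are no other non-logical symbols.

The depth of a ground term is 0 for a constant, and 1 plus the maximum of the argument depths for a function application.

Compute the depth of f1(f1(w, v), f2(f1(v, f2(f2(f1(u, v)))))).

6

depth(f1(w, v)) = 1 + max(0, 0) = 1
depth(f1(u, v)) = 1 + max(0, 0) = 1
depth(f2(f1(u, v))) = 1 + depth(f1(u, v)) = 1 + 1 = 2
depth(f2(f2(f1(u, v)))) = 1 + depth(f2(f1(u, v))) = 1 + 2 = 3
depth(f1(v, f2(f2(f1(u, v))))) = 1 + max(0, 3) = 4
depth(f2(f1(v, f2(f2(f1(u, v)))))) = 1 + depth(f1(v, f2(f2(f1(u, v))))) = 1 + 4 = 5
depth(f1(f1(w, v), f2(f1(v, f2(f2(f1(u, v))))))) = 1 + max(1, 5) = 6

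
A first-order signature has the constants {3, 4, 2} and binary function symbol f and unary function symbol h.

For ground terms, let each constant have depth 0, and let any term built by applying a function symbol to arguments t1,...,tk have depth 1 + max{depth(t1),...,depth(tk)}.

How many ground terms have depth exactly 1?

Let N_k = |{terms of depth ≤ k}|. Then N_0 = 3 and N_k = 3 + N_{k-1}^2 + N_{k-1} for k ≥ 1 (one summand per function symbol, arity giving the exponent).
N_0 = 3
N_1 = 3 + 3^2 + 3 = 15
Terms of depth exactly 1: N_1 − N_0 = 15 − 3 = 12.

12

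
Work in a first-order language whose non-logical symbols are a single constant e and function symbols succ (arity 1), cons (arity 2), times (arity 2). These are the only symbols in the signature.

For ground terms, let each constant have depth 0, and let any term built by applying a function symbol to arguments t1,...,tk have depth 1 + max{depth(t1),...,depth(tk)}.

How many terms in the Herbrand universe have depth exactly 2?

Write N_k for the number of ground terms of depth ≤ k. A term of depth ≤ k is either a constant or a function symbol applied to arguments of depth ≤ k−1, so N_k = 1 + N_{k-1} + N_{k-1}^2 + N_{k-1}^2.
N_0 = 1
N_1 = 1 + 1 + 1^2 + 1^2 = 4
N_2 = 1 + 4 + 4^2 + 4^2 = 37
Terms of depth exactly 2: N_2 − N_1 = 37 − 4 = 33.

33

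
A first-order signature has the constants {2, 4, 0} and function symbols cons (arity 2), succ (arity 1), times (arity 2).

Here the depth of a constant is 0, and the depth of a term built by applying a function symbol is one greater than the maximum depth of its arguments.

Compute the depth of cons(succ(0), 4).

depth(succ(0)) = 1 + depth(0) = 1 + 0 = 1
depth(cons(succ(0), 4)) = 1 + max(1, 0) = 2

2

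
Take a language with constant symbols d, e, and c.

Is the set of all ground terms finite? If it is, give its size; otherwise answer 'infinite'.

There are no function symbols, so every ground term is one of the 3 constants.
The Herbrand universe is {d, e, c}, which is finite with 3 elements.

3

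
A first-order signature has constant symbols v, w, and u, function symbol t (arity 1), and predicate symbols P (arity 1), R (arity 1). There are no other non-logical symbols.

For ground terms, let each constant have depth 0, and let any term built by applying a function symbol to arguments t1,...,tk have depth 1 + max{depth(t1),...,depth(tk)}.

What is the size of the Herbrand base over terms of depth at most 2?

First count ground terms of depth ≤ 2.
If N_k denotes the number of depth-≤k ground terms, the 3 constants give N_0 = 3, and each function symbol of arity r contributes N_{k-1}^r new terms at level k: N_k = 3 + N_{k-1}.
N_0 = 3
N_1 = 3 + 3 = 6
N_2 = 3 + 6 = 9
Explicitly: v, w, u, t(v), t(w), t(u), t(t(v)), t(t(w)), t(t(u)).
So |H| = 9.
A ground atom is a predicate applied to a tuple of terms from H, so the count is the sum over predicates of |H|^arity:
  P: 9;  R: 9
Total ground atoms: 9 + 9 = 18.

18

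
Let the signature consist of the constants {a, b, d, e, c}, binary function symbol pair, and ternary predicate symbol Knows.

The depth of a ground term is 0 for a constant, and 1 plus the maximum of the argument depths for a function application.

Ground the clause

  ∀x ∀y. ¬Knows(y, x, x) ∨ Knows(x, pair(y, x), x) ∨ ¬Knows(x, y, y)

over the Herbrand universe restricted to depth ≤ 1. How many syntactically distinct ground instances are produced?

900

Ground terms of depth ≤ 1:
  Let N_k count ground terms of depth at most k. Each non-constant term of depth ≤ k is some function symbol applied to depth-≤(k−1) arguments, giving N_k = 5 + N_{k-1}^2.
  N_0 = 5
  N_1 = 5 + 5^2 = 30
So there are 30 ground terms available for substitution.
There are 2 variables to instantiate (x, y), each occurring in at least one literal, so different choices give different ground instances.
Number of ground instances = 30^2 = 900.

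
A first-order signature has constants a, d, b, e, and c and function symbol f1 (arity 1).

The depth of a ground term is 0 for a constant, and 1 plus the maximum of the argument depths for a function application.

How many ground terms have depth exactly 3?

If N_k denotes the number of depth-≤k ground terms, the 5 constants give N_0 = 5, and each function symbol of arity r contributes N_{k-1}^r new terms at level k: N_k = 5 + N_{k-1}.
N_0 = 5
N_1 = 5 + 5 = 10
N_2 = 5 + 10 = 15
N_3 = 5 + 15 = 20
Terms of depth exactly 3: N_3 − N_2 = 20 − 15 = 5.

5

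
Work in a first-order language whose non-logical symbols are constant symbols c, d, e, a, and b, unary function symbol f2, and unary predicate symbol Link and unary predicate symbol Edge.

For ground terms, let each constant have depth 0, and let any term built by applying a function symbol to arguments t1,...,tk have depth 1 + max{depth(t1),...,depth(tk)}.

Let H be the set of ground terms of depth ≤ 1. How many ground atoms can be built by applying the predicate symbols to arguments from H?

First count ground terms of depth ≤ 1.
Write N_k for the number of ground terms of depth ≤ k. A term of depth ≤ k is either a constant or a function symbol applied to arguments of depth ≤ k−1, so N_k = 5 + N_{k-1}.
N_0 = 5
N_1 = 5 + 5 = 10
So |H| = 10.
Ground atoms are formed by filling each argument slot of a predicate with a term from H, so an r-ary predicate gives |H|^r atoms:
  Link: 10;  Edge: 10
Total ground atoms: 10 + 10 = 20.

20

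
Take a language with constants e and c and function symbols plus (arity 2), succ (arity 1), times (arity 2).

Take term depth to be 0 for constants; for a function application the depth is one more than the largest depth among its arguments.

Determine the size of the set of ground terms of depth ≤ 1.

Count level by level. With function symbols plus/2, succ/1, times/2, the terms of depth ≤ k are the 2 constants together with each function applied to depth-≤(k−1) tuples, so N_k = 2 + N_{k-1}^2 + N_{k-1} + N_{k-1}^2.
N_0 = 2
N_1 = 2 + 2^2 + 2 + 2^2 = 12
Explicitly: e, c, plus(e, e), plus(e, c), plus(c, e), plus(c, c), succ(e), succ(c), times(e, e), times(e, c), times(c, e), times(c, c).

12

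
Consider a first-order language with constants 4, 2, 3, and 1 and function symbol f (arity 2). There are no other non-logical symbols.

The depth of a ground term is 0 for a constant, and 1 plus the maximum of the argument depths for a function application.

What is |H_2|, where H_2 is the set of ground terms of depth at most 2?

If N_k denotes the number of depth-≤k ground terms, the 4 constants give N_0 = 4, and each function symbol of arity r contributes N_{k-1}^r new terms at level k: N_k = 4 + N_{k-1}^2.
N_0 = 4
N_1 = 4 + 4^2 = 20
N_2 = 4 + 20^2 = 404

404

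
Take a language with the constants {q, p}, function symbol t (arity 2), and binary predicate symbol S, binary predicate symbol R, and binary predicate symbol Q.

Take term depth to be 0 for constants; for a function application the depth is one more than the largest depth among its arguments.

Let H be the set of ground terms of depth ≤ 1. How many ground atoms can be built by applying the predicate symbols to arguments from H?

First count ground terms of depth ≤ 1.
Let N_k count ground terms of depth at most k. Each non-constant term of depth ≤ k is some function symbol applied to depth-≤(k−1) arguments, giving N_k = 2 + N_{k-1}^2.
N_0 = 2
N_1 = 2 + 2^2 = 6
Explicitly: q, p, t(q, q), t(q, p), t(p, q), t(p, p).
So |H| = 6.
For each predicate symbol, the number of ground atoms is |H| raised to its arity; summing:
  S: 6^2 = 36;  R: 6^2 = 36;  Q: 6^2 = 36
Total ground atoms: 36 + 36 + 36 = 108.

108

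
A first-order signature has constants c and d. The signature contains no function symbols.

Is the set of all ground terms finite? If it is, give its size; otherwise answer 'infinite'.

2

There are no function symbols, so every ground term is one of the 2 constants.
The Herbrand universe is {c, d}, which is finite with 2 elements.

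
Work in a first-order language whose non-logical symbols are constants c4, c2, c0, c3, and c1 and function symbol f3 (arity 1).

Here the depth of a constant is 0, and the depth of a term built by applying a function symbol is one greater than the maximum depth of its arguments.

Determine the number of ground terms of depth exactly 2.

5

If N_k denotes the number of depth-≤k ground terms, the 5 constants give N_0 = 5, and each function symbol of arity r contributes N_{k-1}^r new terms at level k: N_k = 5 + N_{k-1}.
N_0 = 5
N_1 = 5 + 5 = 10
N_2 = 5 + 10 = 15
Terms of depth exactly 2: N_2 − N_1 = 15 − 10 = 5.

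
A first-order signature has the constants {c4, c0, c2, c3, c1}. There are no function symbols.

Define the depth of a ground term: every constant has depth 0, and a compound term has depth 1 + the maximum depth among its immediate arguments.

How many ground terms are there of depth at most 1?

With no function symbols every ground term is a constant, so there are exactly 5 ground terms at every depth bound.
N_0 = 5
N_1 = 5
Explicitly: c4, c0, c2, c3, c1.

5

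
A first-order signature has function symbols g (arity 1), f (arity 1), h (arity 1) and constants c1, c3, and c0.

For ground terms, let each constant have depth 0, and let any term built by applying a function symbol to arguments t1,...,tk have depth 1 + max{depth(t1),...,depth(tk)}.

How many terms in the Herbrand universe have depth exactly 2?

Let N_k count ground terms of depth at most k. Each non-constant term of depth ≤ k is some function symbol applied to depth-≤(k−1) arguments, giving N_k = 3 + N_{k-1} + N_{k-1} + N_{k-1}.
N_0 = 3
N_1 = 3 + 3 + 3 + 3 = 12
N_2 = 3 + 12 + 12 + 12 = 39
Terms of depth exactly 2: N_2 − N_1 = 39 − 12 = 27.

27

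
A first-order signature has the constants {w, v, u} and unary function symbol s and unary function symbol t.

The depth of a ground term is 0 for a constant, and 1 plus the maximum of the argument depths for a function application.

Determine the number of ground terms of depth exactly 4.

48

Count level by level. With function symbols s/1, t/1, the terms of depth ≤ k are the 3 constants together with each function applied to depth-≤(k−1) tuples, so N_k = 3 + N_{k-1} + N_{k-1}.
N_0 = 3
N_1 = 3 + 3 + 3 = 9
N_2 = 3 + 9 + 9 = 21
N_3 = 3 + 21 + 21 = 45
N_4 = 3 + 45 + 45 = 93
Terms of depth exactly 4: N_4 − N_3 = 93 − 45 = 48.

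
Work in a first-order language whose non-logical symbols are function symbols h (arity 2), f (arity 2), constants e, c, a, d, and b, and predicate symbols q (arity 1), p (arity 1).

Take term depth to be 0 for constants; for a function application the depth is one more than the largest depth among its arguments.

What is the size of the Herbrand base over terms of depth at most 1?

110

First count ground terms of depth ≤ 1.
Let N_k count ground terms of depth at most k. Each non-constant term of depth ≤ k is some function symbol applied to depth-≤(k−1) arguments, giving N_k = 5 + N_{k-1}^2 + N_{k-1}^2.
N_0 = 5
N_1 = 5 + 5^2 + 5^2 = 55
So |H| = 55.
For each predicate symbol, the number of ground atoms is |H| raised to its arity; summing:
  q: 55;  p: 55
Total ground atoms: 55 + 55 = 110.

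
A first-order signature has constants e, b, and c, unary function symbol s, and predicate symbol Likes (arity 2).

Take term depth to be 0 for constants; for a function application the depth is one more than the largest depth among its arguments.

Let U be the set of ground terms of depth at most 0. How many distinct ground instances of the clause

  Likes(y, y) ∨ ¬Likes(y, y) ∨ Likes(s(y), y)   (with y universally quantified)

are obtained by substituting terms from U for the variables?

Ground terms of depth ≤ 0:
  Let N_k = |{terms of depth ≤ k}|. Then N_0 = 3 and N_k = 3 + N_{k-1} for k ≥ 1 (one summand per function symbol, arity giving the exponent).
  N_0 = 3
So there are 3 ground terms available for substitution.
The clause has 1 distinct variable (y), which appears in the body. In the free term algebra distinct substitutions yield syntactically distinct ground instances.
Number of ground instances = 3.

3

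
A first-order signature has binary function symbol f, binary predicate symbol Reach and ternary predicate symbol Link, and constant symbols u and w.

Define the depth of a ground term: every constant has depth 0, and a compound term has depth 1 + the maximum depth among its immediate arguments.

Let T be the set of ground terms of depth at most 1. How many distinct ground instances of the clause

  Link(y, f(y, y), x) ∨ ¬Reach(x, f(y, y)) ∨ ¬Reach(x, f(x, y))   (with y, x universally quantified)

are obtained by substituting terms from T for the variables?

36

Ground terms of depth ≤ 1:
  Let N_k count ground terms of depth at most k. Each non-constant term of depth ≤ k is some function symbol applied to depth-≤(k−1) arguments, giving N_k = 2 + N_{k-1}^2.
  N_0 = 2
  N_1 = 2 + 2^2 = 6
  Explicitly: u, w, f(u, u), f(u, w), f(w, u), f(w, w).
So there are 6 ground terms available for substitution.
Each of y, x ranges independently over the available ground terms, and distinct assignments produce distinct instances.
Number of ground instances = 6^2 = 36.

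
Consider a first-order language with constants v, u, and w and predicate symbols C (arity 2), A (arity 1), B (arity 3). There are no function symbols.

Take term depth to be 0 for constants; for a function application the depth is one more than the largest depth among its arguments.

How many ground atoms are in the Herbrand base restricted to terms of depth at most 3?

First count ground terms of depth ≤ 3.
With no function symbols every ground term is a constant, so there are exactly 3 ground terms at every depth bound.
N_0 = 3
N_1 = 3
N_2 = 3
N_3 = 3
So |H| = 3.
For each predicate symbol, the number of ground atoms is |H| raised to its arity; summing:
  C: 3^2 = 9;  A: 3;  B: 3^3 = 27
Total ground atoms: 9 + 3 + 27 = 39.

39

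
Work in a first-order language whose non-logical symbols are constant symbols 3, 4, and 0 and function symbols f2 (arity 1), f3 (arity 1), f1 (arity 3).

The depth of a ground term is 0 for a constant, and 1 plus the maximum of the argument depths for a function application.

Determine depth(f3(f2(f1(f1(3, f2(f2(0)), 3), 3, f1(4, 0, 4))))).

6

depth(f2(0)) = 1 + depth(0) = 1 + 0 = 1
depth(f2(f2(0))) = 1 + depth(f2(0)) = 1 + 1 = 2
depth(f1(3, f2(f2(0)), 3)) = 1 + max(0, 2, 0) = 3
depth(f1(4, 0, 4)) = 1 + max(0, 0, 0) = 1
depth(f1(f1(3, f2(f2(0)), 3), 3, f1(4, 0, 4))) = 1 + max(3, 0, 1) = 4
depth(f2(f1(f1(3, f2(f2(0)), 3), 3, f1(4, 0, 4)))) = 1 + depth(f1(f1(3, f2(f2(0)), 3), 3, f1(4, 0, 4))) = 1 + 4 = 5
depth(f3(f2(f1(f1(3, f2(f2(0)), 3), 3, f1(4, 0, 4))))) = 1 + depth(f2(f1(f1(3, f2(f2(0)), 3), 3, f1(4, 0, 4)))) = 1 + 5 = 6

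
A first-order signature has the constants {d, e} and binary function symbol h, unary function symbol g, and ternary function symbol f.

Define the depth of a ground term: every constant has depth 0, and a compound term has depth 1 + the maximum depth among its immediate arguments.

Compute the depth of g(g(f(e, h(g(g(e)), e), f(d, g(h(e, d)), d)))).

depth(g(e)) = 1 + depth(e) = 1 + 0 = 1
depth(g(g(e))) = 1 + depth(g(e)) = 1 + 1 = 2
depth(h(g(g(e)), e)) = 1 + max(2, 0) = 3
depth(h(e, d)) = 1 + max(0, 0) = 1
depth(g(h(e, d))) = 1 + depth(h(e, d)) = 1 + 1 = 2
depth(f(d, g(h(e, d)), d)) = 1 + max(0, 2, 0) = 3
depth(f(e, h(g(g(e)), e), f(d, g(h(e, d)), d))) = 1 + max(0, 3, 3) = 4
depth(g(f(e, h(g(g(e)), e), f(d, g(h(e, d)), d)))) = 1 + depth(f(e, h(g(g(e)), e), f(d, g(h(e, d)), d))) = 1 + 4 = 5
depth(g(g(f(e, h(g(g(e)), e), f(d, g(h(e, d)), d))))) = 1 + depth(g(f(e, h(g(g(e)), e), f(d, g(h(e, d)), d)))) = 1 + 5 = 6

6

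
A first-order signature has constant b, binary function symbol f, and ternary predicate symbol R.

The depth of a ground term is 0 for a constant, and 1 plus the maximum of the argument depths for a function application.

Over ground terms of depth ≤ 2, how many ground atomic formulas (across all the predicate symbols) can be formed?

First count ground terms of depth ≤ 2.
Count level by level. With function symbols f/2, the terms of depth ≤ k are the 1 constant together with each function applied to depth-≤(k−1) tuples, so N_k = 1 + N_{k-1}^2.
N_0 = 1
N_1 = 1 + 1^2 = 2
N_2 = 1 + 2^2 = 5
Explicitly: b, f(b, b), f(b, f(b, b)), f(f(b, b), b), f(f(b, b), f(b, b)).
So |H| = 5.
A ground atom is a predicate applied to a tuple of terms from H, so the count is the sum over predicates of |H|^arity:
  R: 5^3 = 125
Total ground atoms: 125.

125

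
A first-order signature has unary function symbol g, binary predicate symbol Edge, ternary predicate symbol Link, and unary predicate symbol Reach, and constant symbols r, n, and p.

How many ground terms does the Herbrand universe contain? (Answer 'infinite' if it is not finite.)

The signature has at least one function symbol (g, arity 1) and at least one constant (r).
Iterating g gives infinitely many distinct ground terms: r, g(r), g(g(r)), ...
So the Herbrand universe is infinite.

infinite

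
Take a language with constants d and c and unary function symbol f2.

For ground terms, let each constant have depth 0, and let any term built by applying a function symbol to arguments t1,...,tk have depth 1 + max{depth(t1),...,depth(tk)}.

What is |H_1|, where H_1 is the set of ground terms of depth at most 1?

4

Let N_k count ground terms of depth at most k. Each non-constant term of depth ≤ k is some function symbol applied to depth-≤(k−1) arguments, giving N_k = 2 + N_{k-1}.
N_0 = 2
N_1 = 2 + 2 = 4
Explicitly: d, c, f2(d), f2(c).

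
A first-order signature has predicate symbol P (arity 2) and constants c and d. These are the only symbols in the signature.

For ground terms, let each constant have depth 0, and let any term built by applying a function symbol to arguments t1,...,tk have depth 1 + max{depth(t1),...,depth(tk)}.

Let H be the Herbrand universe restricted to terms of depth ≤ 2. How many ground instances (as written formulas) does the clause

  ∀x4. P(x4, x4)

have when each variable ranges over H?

2

Ground terms of depth ≤ 2:
  With no function symbols every ground term is a constant, so there are exactly 2 ground terms at every depth bound.
  N_0 = 2
  N_1 = 2
  N_2 = 2
  Explicitly: c, d.
So there are 2 ground terms available for substitution.
The body mentions the single quantified variable x4; since ground terms form a free algebra, no two substitutions collapse to the same formula.
Number of ground instances = 2.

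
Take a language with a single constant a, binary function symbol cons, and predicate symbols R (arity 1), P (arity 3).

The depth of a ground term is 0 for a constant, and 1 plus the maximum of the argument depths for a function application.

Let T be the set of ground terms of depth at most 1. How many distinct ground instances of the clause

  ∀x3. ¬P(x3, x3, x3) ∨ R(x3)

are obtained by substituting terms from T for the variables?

Ground terms of depth ≤ 1:
  Write N_k for the number of ground terms of depth ≤ k. A term of depth ≤ k is either a constant or a function symbol applied to arguments of depth ≤ k−1, so N_k = 1 + N_{k-1}^2.
  N_0 = 1
  N_1 = 1 + 1^2 = 2
  Explicitly: a, cons(a, a).
So there are 2 ground terms available for substitution.
The variable x3 ranges independently over the available ground terms, and distinct assignments produce distinct instances.
Number of ground instances = 2.

2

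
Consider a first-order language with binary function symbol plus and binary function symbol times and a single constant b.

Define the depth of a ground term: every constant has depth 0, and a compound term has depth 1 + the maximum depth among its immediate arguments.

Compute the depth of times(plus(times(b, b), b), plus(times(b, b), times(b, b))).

3

depth(times(b, b)) = 1 + max(0, 0) = 1
depth(plus(times(b, b), b)) = 1 + max(1, 0) = 2
depth(plus(times(b, b), times(b, b))) = 1 + max(1, 1) = 2
depth(times(plus(times(b, b), b), plus(times(b, b), times(b, b)))) = 1 + max(2, 2) = 3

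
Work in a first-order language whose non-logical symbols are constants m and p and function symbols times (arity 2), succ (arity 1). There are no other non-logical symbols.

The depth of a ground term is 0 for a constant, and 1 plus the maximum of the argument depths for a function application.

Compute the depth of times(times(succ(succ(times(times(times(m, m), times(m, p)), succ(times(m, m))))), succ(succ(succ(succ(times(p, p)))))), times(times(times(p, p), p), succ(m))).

7

depth(times(m, m)) = 1 + max(0, 0) = 1
depth(times(m, p)) = 1 + max(0, 0) = 1
depth(times(times(m, m), times(m, p))) = 1 + max(1, 1) = 2
depth(succ(times(m, m))) = 1 + depth(times(m, m)) = 1 + 1 = 2
depth(times(times(times(m, m), times(m, p)), succ(times(m, m)))) = 1 + max(2, 2) = 3
depth(succ(times(times(times(m, m), times(m, p)), succ(times(m, m))))) = 1 + depth(times(times(times(m, m), times(m, p)), succ(times(m, m)))) = 1 + 3 = 4
depth(succ(succ(times(times(times(m, m), times(m, p)), succ(times(m, m)))))) = 1 + depth(succ(times(times(times(m, m), times(m, p)), succ(times(m, m))))) = 1 + 4 = 5
depth(times(p, p)) = 1 + max(0, 0) = 1
depth(succ(times(p, p))) = 1 + depth(times(p, p)) = 1 + 1 = 2
depth(succ(succ(times(p, p)))) = 1 + depth(succ(times(p, p))) = 1 + 2 = 3
depth(succ(succ(succ(times(p, p))))) = 1 + depth(succ(succ(times(p, p)))) = 1 + 3 = 4
depth(succ(succ(succ(succ(times(p, p)))))) = 1 + depth(succ(succ(succ(times(p, p))))) = 1 + 4 = 5
depth(times(succ(succ(times(times(times(m, m), times(m, p)), succ(times(m, m))))), succ(succ(succ(succ(times(p, p))))))) = 1 + max(5, 5) = 6
depth(times(times(p, p), p)) = 1 + max(1, 0) = 2
depth(succ(m)) = 1 + depth(m) = 1 + 0 = 1
depth(times(times(times(p, p), p), succ(m))) = 1 + max(2, 1) = 3
depth(times(times(succ(succ(times(times(times(m, m), times(m, p)), succ(times(m, m))))), succ(succ(succ(succ(times(p, p)))))), times(times(times(p, p), p), succ(m)))) = 1 + max(6, 3) = 7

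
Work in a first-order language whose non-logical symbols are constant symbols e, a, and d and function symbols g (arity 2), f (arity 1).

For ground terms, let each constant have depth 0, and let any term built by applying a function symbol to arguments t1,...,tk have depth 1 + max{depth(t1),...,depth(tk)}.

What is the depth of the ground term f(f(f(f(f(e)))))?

depth(f(e)) = 1 + depth(e) = 1 + 0 = 1
depth(f(f(e))) = 1 + depth(f(e)) = 1 + 1 = 2
depth(f(f(f(e)))) = 1 + depth(f(f(e))) = 1 + 2 = 3
depth(f(f(f(f(e))))) = 1 + depth(f(f(f(e)))) = 1 + 3 = 4
depth(f(f(f(f(f(e)))))) = 1 + depth(f(f(f(f(e))))) = 1 + 4 = 5

5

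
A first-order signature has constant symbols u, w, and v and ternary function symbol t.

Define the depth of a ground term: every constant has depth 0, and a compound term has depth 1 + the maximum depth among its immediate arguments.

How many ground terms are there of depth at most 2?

Write N_k for the number of ground terms of depth ≤ k. A term of depth ≤ k is either a constant or a function symbol applied to arguments of depth ≤ k−1, so N_k = 3 + N_{k-1}^3.
N_0 = 3
N_1 = 3 + 3^3 = 30
N_2 = 3 + 30^3 = 27003

27003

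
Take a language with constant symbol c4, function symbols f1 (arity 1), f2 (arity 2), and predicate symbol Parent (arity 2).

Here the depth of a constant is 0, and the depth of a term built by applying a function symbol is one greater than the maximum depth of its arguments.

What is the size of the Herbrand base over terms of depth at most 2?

169

First count ground terms of depth ≤ 2.
If N_k denotes the number of depth-≤k ground terms, the 1 constant gives N_0 = 1, and each function symbol of arity r contributes N_{k-1}^r new terms at level k: N_k = 1 + N_{k-1} + N_{k-1}^2.
N_0 = 1
N_1 = 1 + 1 + 1^2 = 3
N_2 = 1 + 3 + 3^2 = 13
So |H| = 13.
A ground atom is a predicate applied to a tuple of terms from H, so the count is the sum over predicates of |H|^arity:
  Parent: 13^2 = 169
Total ground atoms: 169.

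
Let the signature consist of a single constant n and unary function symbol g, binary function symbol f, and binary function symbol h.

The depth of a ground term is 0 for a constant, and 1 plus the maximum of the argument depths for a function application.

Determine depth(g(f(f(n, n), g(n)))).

3

depth(f(n, n)) = 1 + max(0, 0) = 1
depth(g(n)) = 1 + depth(n) = 1 + 0 = 1
depth(f(f(n, n), g(n))) = 1 + max(1, 1) = 2
depth(g(f(f(n, n), g(n)))) = 1 + depth(f(f(n, n), g(n))) = 1 + 2 = 3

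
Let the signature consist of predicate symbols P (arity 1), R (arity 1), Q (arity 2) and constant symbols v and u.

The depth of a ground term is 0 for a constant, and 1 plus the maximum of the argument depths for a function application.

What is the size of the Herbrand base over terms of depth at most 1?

First count ground terms of depth ≤ 1.
With no function symbols every ground term is a constant, so there are exactly 2 ground terms at every depth bound.
N_0 = 2
N_1 = 2
Explicitly: v, u.
So |H| = 2.
Each predicate of arity r yields |H|^r ground atoms (one per choice of an r-tuple from H):
  P: 2;  R: 2;  Q: 2^2 = 4
Total ground atoms: 2 + 2 + 4 = 8.

8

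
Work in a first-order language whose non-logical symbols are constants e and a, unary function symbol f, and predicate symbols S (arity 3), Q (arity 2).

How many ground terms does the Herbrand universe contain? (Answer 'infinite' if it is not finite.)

infinite

The signature has at least one function symbol (f, arity 1) and at least one constant (e).
Iterating f gives infinitely many distinct ground terms: e, f(e), f(f(e)), ...
So the Herbrand universe is infinite.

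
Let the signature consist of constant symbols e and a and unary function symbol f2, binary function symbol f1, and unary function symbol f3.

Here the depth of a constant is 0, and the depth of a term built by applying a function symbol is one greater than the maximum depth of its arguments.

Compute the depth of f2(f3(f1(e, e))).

3

depth(f1(e, e)) = 1 + max(0, 0) = 1
depth(f3(f1(e, e))) = 1 + depth(f1(e, e)) = 1 + 1 = 2
depth(f2(f3(f1(e, e)))) = 1 + depth(f3(f1(e, e))) = 1 + 2 = 3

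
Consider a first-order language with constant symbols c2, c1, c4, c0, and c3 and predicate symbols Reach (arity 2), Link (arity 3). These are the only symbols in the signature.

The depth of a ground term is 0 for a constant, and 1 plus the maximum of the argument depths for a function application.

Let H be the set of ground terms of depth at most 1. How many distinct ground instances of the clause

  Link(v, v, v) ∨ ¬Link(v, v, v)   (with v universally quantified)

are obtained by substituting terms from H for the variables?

Ground terms of depth ≤ 1:
  With no function symbols every ground term is a constant, so there are exactly 5 ground terms at every depth bound.
  N_0 = 5
  N_1 = 5
  Explicitly: c2, c1, c4, c0, c3.
So there are 5 ground terms available for substitution.
The body mentions the single quantified variable v; since ground terms form a free algebra, no two substitutions collapse to the same formula.
Number of ground instances = 5.

5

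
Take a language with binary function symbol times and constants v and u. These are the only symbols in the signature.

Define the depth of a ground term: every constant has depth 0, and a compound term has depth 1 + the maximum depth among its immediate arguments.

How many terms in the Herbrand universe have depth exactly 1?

Let N_k count ground terms of depth at most k. Each non-constant term of depth ≤ k is some function symbol applied to depth-≤(k−1) arguments, giving N_k = 2 + N_{k-1}^2.
N_0 = 2
N_1 = 2 + 2^2 = 6
Terms of depth exactly 1: N_1 − N_0 = 6 − 2 = 4.

4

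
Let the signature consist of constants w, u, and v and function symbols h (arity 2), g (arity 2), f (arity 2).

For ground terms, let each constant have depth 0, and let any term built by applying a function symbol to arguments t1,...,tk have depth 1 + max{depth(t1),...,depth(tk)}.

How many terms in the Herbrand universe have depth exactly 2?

Write N_k for the number of ground terms of depth ≤ k. A term of depth ≤ k is either a constant or a function symbol applied to arguments of depth ≤ k−1, so N_k = 3 + N_{k-1}^2 + N_{k-1}^2 + N_{k-1}^2.
N_0 = 3
N_1 = 3 + 3^2 + 3^2 + 3^2 = 30
N_2 = 3 + 30^2 + 30^2 + 30^2 = 2703
Terms of depth exactly 2: N_2 − N_1 = 2703 − 30 = 2673.

2673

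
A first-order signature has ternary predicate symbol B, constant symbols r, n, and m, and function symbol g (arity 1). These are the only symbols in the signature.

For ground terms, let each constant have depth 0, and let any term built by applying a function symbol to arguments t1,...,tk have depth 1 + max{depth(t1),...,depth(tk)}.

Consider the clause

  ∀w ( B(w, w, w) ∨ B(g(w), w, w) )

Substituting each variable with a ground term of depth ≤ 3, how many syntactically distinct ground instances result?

Ground terms of depth ≤ 3:
  If N_k denotes the number of depth-≤k ground terms, the 3 constants give N_0 = 3, and each function symbol of arity r contributes N_{k-1}^r new terms at level k: N_k = 3 + N_{k-1}.
  N_0 = 3
  N_1 = 3 + 3 = 6
  N_2 = 3 + 6 = 9
  N_3 = 3 + 9 = 12
  Explicitly: r, n, m, g(r), g(n), g(m), g(g(r)), g(g(n)), g(g(m)), g(g(g(r))), g(g(g(n))), g(g(g(m))).
So there are 12 ground terms available for substitution.
The clause has 1 distinct variable (w), which appears in the body. In the free term algebra distinct substitutions yield syntactically distinct ground instances.
Number of ground instances = 12.

12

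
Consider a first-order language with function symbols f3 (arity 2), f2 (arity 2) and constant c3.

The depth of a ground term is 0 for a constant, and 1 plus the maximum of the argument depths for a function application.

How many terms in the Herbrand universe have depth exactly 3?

Write N_k for the number of ground terms of depth ≤ k. A term of depth ≤ k is either a constant or a function symbol applied to arguments of depth ≤ k−1, so N_k = 1 + N_{k-1}^2 + N_{k-1}^2.
N_0 = 1
N_1 = 1 + 1^2 + 1^2 = 3
N_2 = 1 + 3^2 + 3^2 = 19
N_3 = 1 + 19^2 + 19^2 = 723
Terms of depth exactly 3: N_3 − N_2 = 723 − 19 = 704.

704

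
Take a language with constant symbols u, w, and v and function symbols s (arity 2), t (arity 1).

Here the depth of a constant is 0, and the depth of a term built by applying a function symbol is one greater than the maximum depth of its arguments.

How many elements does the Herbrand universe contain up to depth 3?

59295

Write N_k for the number of ground terms of depth ≤ k. A term of depth ≤ k is either a constant or a function symbol applied to arguments of depth ≤ k−1, so N_k = 3 + N_{k-1}^2 + N_{k-1}.
N_0 = 3
N_1 = 3 + 3^2 + 3 = 15
N_2 = 3 + 15^2 + 15 = 243
N_3 = 3 + 243^2 + 243 = 59295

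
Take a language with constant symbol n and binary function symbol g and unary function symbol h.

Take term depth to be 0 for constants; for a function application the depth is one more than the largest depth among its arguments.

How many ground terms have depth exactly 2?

10

If N_k denotes the number of depth-≤k ground terms, the 1 constant gives N_0 = 1, and each function symbol of arity r contributes N_{k-1}^r new terms at level k: N_k = 1 + N_{k-1}^2 + N_{k-1}.
N_0 = 1
N_1 = 1 + 1^2 + 1 = 3
N_2 = 1 + 3^2 + 3 = 13
Terms of depth exactly 2: N_2 − N_1 = 13 − 3 = 10.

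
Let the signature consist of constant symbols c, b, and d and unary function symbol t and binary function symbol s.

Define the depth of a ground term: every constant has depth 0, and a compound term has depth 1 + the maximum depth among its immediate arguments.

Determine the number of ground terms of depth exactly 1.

12

Let N_k count ground terms of depth at most k. Each non-constant term of depth ≤ k is some function symbol applied to depth-≤(k−1) arguments, giving N_k = 3 + N_{k-1} + N_{k-1}^2.
N_0 = 3
N_1 = 3 + 3 + 3^2 = 15
Terms of depth exactly 1: N_1 − N_0 = 15 − 3 = 12.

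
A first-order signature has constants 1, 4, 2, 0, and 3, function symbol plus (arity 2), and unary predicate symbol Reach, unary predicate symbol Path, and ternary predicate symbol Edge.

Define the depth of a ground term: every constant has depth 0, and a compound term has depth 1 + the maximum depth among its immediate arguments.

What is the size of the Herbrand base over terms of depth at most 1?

27060

First count ground terms of depth ≤ 1.
Write N_k for the number of ground terms of depth ≤ k. A term of depth ≤ k is either a constant or a function symbol applied to arguments of depth ≤ k−1, so N_k = 5 + N_{k-1}^2.
N_0 = 5
N_1 = 5 + 5^2 = 30
So |H| = 30.
A ground atom is a predicate applied to a tuple of terms from H, so the count is the sum over predicates of |H|^arity:
  Reach: 30;  Path: 30;  Edge: 30^3 = 27000
Total ground atoms: 30 + 30 + 27000 = 27060.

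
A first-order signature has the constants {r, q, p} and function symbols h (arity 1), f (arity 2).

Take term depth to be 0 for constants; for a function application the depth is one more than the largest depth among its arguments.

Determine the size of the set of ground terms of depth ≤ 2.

243

Write N_k for the number of ground terms of depth ≤ k. A term of depth ≤ k is either a constant or a function symbol applied to arguments of depth ≤ k−1, so N_k = 3 + N_{k-1} + N_{k-1}^2.
N_0 = 3
N_1 = 3 + 3 + 3^2 = 15
N_2 = 3 + 15 + 15^2 = 243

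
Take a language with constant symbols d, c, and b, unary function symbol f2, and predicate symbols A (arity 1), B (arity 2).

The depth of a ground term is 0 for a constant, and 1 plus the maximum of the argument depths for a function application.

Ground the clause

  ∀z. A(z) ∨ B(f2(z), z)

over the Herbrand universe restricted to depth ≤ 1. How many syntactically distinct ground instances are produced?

Ground terms of depth ≤ 1:
  Let N_k count ground terms of depth at most k. Each non-constant term of depth ≤ k is some function symbol applied to depth-≤(k−1) arguments, giving N_k = 3 + N_{k-1}.
  N_0 = 3
  N_1 = 3 + 3 = 6
  Explicitly: d, c, b, f2(d), f2(c), f2(b).
So there are 6 ground terms available for substitution.
There is 1 variable to instantiate (z),  occurring in at least one literal, so different choices give different ground instances.
Number of ground instances = 6.

6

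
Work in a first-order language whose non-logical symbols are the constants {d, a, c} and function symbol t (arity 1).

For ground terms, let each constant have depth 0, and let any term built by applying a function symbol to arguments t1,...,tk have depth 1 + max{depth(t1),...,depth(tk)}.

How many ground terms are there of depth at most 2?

Write N_k for the number of ground terms of depth ≤ k. A term of depth ≤ k is either a constant or a function symbol applied to arguments of depth ≤ k−1, so N_k = 3 + N_{k-1}.
N_0 = 3
N_1 = 3 + 3 = 6
N_2 = 3 + 6 = 9
Explicitly: d, a, c, t(d), t(a), t(c), t(t(d)), t(t(a)), t(t(c)).

9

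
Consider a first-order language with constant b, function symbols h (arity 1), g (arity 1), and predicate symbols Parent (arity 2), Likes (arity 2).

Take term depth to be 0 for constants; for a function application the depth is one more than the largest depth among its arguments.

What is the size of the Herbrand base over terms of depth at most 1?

18

First count ground terms of depth ≤ 1.
Let N_k count ground terms of depth at most k. Each non-constant term of depth ≤ k is some function symbol applied to depth-≤(k−1) arguments, giving N_k = 1 + N_{k-1} + N_{k-1}.
N_0 = 1
N_1 = 1 + 1 + 1 = 3
So |H| = 3.
For each predicate symbol, the number of ground atoms is |H| raised to its arity; summing:
  Parent: 3^2 = 9;  Likes: 3^2 = 9
Total ground atoms: 9 + 9 = 18.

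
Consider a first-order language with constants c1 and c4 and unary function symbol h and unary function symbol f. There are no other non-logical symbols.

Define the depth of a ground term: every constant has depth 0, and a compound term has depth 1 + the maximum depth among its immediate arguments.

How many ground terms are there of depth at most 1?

Let N_k count ground terms of depth at most k. Each non-constant term of depth ≤ k is some function symbol applied to depth-≤(k−1) arguments, giving N_k = 2 + N_{k-1} + N_{k-1}.
N_0 = 2
N_1 = 2 + 2 + 2 = 6
Explicitly: c1, c4, h(c1), h(c4), f(c1), f(c4).

6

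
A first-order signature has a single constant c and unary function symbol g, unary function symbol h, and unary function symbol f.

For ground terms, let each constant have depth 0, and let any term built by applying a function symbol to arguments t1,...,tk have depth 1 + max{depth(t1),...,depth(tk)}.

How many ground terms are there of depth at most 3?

Count level by level. With function symbols g/1, h/1, f/1, the terms of depth ≤ k are the 1 constant together with each function applied to depth-≤(k−1) tuples, so N_k = 1 + N_{k-1} + N_{k-1} + N_{k-1}.
N_0 = 1
N_1 = 1 + 1 + 1 + 1 = 4
N_2 = 1 + 4 + 4 + 4 = 13
N_3 = 1 + 13 + 13 + 13 = 40

40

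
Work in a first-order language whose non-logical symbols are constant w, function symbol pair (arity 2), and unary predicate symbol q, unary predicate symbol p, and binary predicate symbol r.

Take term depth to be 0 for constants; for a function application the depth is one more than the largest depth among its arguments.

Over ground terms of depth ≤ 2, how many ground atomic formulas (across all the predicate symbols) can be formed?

35

First count ground terms of depth ≤ 2.
Let N_k count ground terms of depth at most k. Each non-constant term of depth ≤ k is some function symbol applied to depth-≤(k−1) arguments, giving N_k = 1 + N_{k-1}^2.
N_0 = 1
N_1 = 1 + 1^2 = 2
N_2 = 1 + 2^2 = 5
So |H| = 5.
A ground atom is a predicate applied to a tuple of terms from H, so the count is the sum over predicates of |H|^arity:
  q: 5;  p: 5;  r: 5^2 = 25
Total ground atoms: 5 + 5 + 25 = 35.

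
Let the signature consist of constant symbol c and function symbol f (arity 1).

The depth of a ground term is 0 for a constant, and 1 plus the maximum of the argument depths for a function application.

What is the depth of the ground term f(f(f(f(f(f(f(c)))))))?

depth(f(c)) = 1 + depth(c) = 1 + 0 = 1
depth(f(f(c))) = 1 + depth(f(c)) = 1 + 1 = 2
depth(f(f(f(c)))) = 1 + depth(f(f(c))) = 1 + 2 = 3
depth(f(f(f(f(c))))) = 1 + depth(f(f(f(c)))) = 1 + 3 = 4
depth(f(f(f(f(f(c)))))) = 1 + depth(f(f(f(f(c))))) = 1 + 4 = 5
depth(f(f(f(f(f(f(c))))))) = 1 + depth(f(f(f(f(f(c)))))) = 1 + 5 = 6
depth(f(f(f(f(f(f(f(c)))))))) = 1 + depth(f(f(f(f(f(f(c))))))) = 1 + 6 = 7

7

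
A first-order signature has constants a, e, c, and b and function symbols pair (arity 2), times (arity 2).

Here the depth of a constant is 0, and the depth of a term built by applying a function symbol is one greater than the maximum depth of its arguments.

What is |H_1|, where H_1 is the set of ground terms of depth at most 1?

36

Count level by level. With function symbols pair/2, times/2, the terms of depth ≤ k are the 4 constants together with each function applied to depth-≤(k−1) tuples, so N_k = 4 + N_{k-1}^2 + N_{k-1}^2.
N_0 = 4
N_1 = 4 + 4^2 + 4^2 = 36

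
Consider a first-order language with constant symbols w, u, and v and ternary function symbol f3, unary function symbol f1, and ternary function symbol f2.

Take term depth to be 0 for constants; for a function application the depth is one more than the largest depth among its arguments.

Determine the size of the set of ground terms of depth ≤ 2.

432063

If N_k denotes the number of depth-≤k ground terms, the 3 constants give N_0 = 3, and each function symbol of arity r contributes N_{k-1}^r new terms at level k: N_k = 3 + N_{k-1}^3 + N_{k-1} + N_{k-1}^3.
N_0 = 3
N_1 = 3 + 3^3 + 3 + 3^3 = 60
N_2 = 3 + 60^3 + 60 + 60^3 = 432063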